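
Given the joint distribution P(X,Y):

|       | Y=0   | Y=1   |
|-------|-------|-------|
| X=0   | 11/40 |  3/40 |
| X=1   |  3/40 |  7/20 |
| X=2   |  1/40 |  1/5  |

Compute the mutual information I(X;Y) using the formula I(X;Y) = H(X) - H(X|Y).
0.2931 bits

I(X;Y) = H(X) - H(X|Y)

Marginal of X (row sums):
  P(X=0) = 11/40 + 3/40 = 7/20
  P(X=1) = 3/40 + 7/20 = 17/40
  P(X=2) = 1/40 + 1/5 = 9/40
H(X) = -[(7/20)·log₂(7/20) + (17/40)·log₂(17/40) + (9/40)·log₂(9/40)]
  = 0.53010 + 0.52465 + 0.48420 = 1.53895 bits

Marginal of Y (column sums):
  P(Y=0) = 11/40 + 3/40 + 1/40 = 3/8
  P(Y=1) = 3/40 + 7/20 + 1/5 = 5/8
H(X|Y) = Σ_y P(y)·H(X|Y=y):
  Y=0: P(Y=0) = 3/8, P(X|Y=0) = (11/15, 1/5, 1/15) → H(X|Y=0) = 1.05298
  Y=1: P(Y=1) = 5/8, P(X|Y=1) = (3/25, 14/25, 8/25) → H(X|Y=1) = 1.36154
H(X|Y) = (3/8)·1.05298 + (5/8)·1.36154 = 1.24583 bits

I(X;Y) = H(X) - H(X|Y) = 1.53895 - 1.24583 = 0.2931 bits

Cross-check via I(X;Y) = H(X) + H(Y) - H(X,Y): computing H(Y) from the column sums and H(X,Y) from the 6 cells in the same way gives H(Y) = 0.95443 bits and H(X,Y) = 2.20027 bits, so
I(X;Y) = 1.53895 + 0.95443 - 2.20027 = 0.2931 bits ✓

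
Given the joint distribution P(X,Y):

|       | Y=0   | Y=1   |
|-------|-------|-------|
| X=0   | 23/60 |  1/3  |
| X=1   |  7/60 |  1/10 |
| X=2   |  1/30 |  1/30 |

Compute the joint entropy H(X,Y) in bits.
2.0795 bits

H(X,Y) = -Σ_{x,y} P(x,y) log₂ P(x,y). Per-cell terms -P(x,y)·log₂P(x,y):
  X=0: 0.53028, 0.52832
  X=1: 0.36161, 0.33219
  X=2: 0.16356, 0.16356
Sum of the 6 terms: H(X,Y) = 2.0795 bits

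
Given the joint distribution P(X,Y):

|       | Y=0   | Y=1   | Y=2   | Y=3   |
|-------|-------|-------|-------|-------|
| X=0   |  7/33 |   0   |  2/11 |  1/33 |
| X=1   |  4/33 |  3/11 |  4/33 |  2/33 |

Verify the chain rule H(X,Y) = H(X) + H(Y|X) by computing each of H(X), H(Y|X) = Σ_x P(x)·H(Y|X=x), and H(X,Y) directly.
H(X) = 0.9834 bits, H(Y|X) = 1.5855 bits, H(X,Y) = 2.5689 bits

Marginal of X (row sums):
  P(X=0) = 7/33 + 0 + 2/11 + 1/33 = 14/33
  P(X=1) = 4/33 + 3/11 + 4/33 + 2/33 = 19/33
H(X) = -[(14/33)·log₂(14/33) + (19/33)·log₂(19/33)]
  = 0.5248 + 0.4586 = 0.9834 bits

H(Y|X) = Σ_x P(x)·H(Y|X=x):
  X=0: P(X=0) = 14/33, P(Y|X=0) = (1/2, 0, 3/7, 1/14) → H(Y|X=0) = 1.2958
  X=1: P(X=1) = 19/33, P(Y|X=1) = (4/19, 9/19, 4/19, 2/19) → H(Y|X=1) = 1.7990
H(Y|X) = (14/33)·1.2958 + (19/33)·1.7990 = 1.5855 bits

H(X,Y) = -Σ_{x,y} P(x,y) log₂ P(x,y). Per-cell terms -P(x,y)·log₂P(x,y):
  X=0: 0.4745, 0.0000, 0.4472, 0.1529
  X=1: 0.3690, 0.5112, 0.3690, 0.2451
  (cells with P = 0 contribute 0)
Sum of the 8 terms: H(X,Y) = 2.5689 bits

Chain rule check:
  H(X) + H(Y|X) = 0.9834 + 1.5855 = 2.5689 bits
  H(X,Y) = 2.5689 bits
✓ Chain rule verified.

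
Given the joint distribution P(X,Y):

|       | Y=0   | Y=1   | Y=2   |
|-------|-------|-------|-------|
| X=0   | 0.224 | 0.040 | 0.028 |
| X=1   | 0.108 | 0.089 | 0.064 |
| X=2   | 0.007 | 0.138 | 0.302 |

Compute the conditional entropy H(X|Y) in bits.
1.1238 bits

H(X|Y) = H(X,Y) - H(Y)

H(X,Y) = -Σ_{x,y} P(x,y) log₂ P(x,y). Per-cell terms -P(x,y)·log₂P(x,y):
  X=0: 0.48349, 0.18575, 0.14444
  X=1: 0.34678, 0.31061, 0.25381
  X=2: 0.05011, 0.39430, 0.52167
Sum of the 9 terms: H(X,Y) = 2.69096 bits

Marginal of Y (column sums):
  P(Y=0) = 0.224 + 0.108 + 0.007 = 0.339
  P(Y=1) = 0.040 + 0.089 + 0.138 = 0.267
  P(Y=2) = 0.028 + 0.064 + 0.302 = 0.394
H(Y) = -[0.339·log₂(0.339) + 0.267·log₂(0.267) + 0.394·log₂(0.394)]
  = 0.52906 + 0.50866 + 0.52943 = 1.56715 bits

H(X|Y) = H(X,Y) - H(Y) = 2.69096 - 1.56715 = 1.1238 bits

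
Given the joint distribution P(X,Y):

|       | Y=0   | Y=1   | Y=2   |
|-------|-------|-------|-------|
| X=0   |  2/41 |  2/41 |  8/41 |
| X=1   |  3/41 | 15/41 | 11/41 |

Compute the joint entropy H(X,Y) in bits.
2.2012 bits

H(X,Y) = -Σ_{x,y} P(x,y) log₂ P(x,y). Per-cell terms -P(x,y)·log₂P(x,y):
  X=0: 0.2126, 0.2126, 0.4600
  X=1: 0.2760, 0.5307, 0.5093
Sum of the 6 terms: H(X,Y) = 2.2012 bits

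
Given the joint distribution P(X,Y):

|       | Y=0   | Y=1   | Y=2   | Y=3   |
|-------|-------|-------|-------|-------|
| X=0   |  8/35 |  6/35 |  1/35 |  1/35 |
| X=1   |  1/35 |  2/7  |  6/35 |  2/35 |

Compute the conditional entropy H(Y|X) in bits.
1.5563 bits

H(Y|X) = H(X,Y) - H(X)

H(X,Y) = -Σ_{x,y} P(x,y) log₂ P(x,y). Per-cell terms -P(x,y)·log₂P(x,y):
  X=0: 0.48669, 0.43617, 0.14655, 0.14655
  X=1: 0.14655, 0.51639, 0.43617, 0.23596
Sum of the 8 terms: H(X,Y) = 2.5510 bits

Marginal of X (row sums):
  P(X=0) = 8/35 + 6/35 + 1/35 + 1/35 = 16/35
  P(X=1) = 1/35 + 2/7 + 6/35 + 2/35 = 19/35
H(X) = -[(16/35)·log₂(16/35) + (19/35)·log₂(19/35)]
  = 0.51624 + 0.47845 = 0.9947 bits

H(Y|X) = H(X,Y) - H(X) = 2.5510 - 0.9947 = 1.5563 bits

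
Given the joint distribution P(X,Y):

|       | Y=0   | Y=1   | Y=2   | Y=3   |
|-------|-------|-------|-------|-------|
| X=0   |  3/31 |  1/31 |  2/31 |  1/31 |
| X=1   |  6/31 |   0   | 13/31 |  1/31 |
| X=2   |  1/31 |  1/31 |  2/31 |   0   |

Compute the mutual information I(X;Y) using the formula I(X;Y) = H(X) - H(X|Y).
0.1663 bits

I(X;Y) = H(X) - H(X|Y)

Marginal of X (row sums):
  P(X=0) = 3/31 + 1/31 + 2/31 + 1/31 = 7/31
  P(X=1) = 6/31 + 0 + 13/31 + 1/31 = 20/31
  P(X=2) = 1/31 + 1/31 + 2/31 + 0 = 4/31
H(X) = -[(7/31)·log₂(7/31) + (20/31)·log₂(20/31) + (4/31)·log₂(4/31)]
  = 0.4848 + 0.4079 + 0.3812 = 1.2739 bits

Marginal of Y (column sums):
  P(Y=0) = 3/31 + 6/31 + 1/31 = 10/31
  P(Y=1) = 1/31 + 0 + 1/31 = 2/31
  P(Y=2) = 2/31 + 13/31 + 2/31 = 17/31
  P(Y=3) = 1/31 + 1/31 + 0 = 2/31
H(X|Y) = Σ_y P(y)·H(X|Y=y):
  Y=0: P(Y=0) = 10/31, P(X|Y=0) = (3/10, 3/5, 1/10) → H(X|Y=0) = 1.2955
  Y=1: P(Y=1) = 2/31, P(X|Y=1) = (1/2, 0, 1/2) → H(X|Y=1) = 1.0000
  Y=2: P(Y=2) = 17/31, P(X|Y=2) = (2/17, 13/17, 2/17) → H(X|Y=2) = 1.0224
  Y=3: P(Y=3) = 2/31, P(X|Y=3) = (1/2, 1/2, 0) → H(X|Y=3) = 1.0000
H(X|Y) = (10/31)·1.2955 + (2/31)·1.0000 + (17/31)·1.0224 + (2/31)·1.0000 = 1.1076 bits

I(X;Y) = H(X) - H(X|Y) = 1.2739 - 1.1076 = 0.1663 bits

Cross-check via I(X;Y) = H(X) + H(Y) - H(X,Y): computing H(Y) from the column sums and H(X,Y) from the 12 cells in the same way gives H(Y) = 1.5121 bits and H(X,Y) = 2.6197 bits, so
I(X;Y) = 1.2739 + 1.5121 - 2.6197 = 0.1663 bits ✓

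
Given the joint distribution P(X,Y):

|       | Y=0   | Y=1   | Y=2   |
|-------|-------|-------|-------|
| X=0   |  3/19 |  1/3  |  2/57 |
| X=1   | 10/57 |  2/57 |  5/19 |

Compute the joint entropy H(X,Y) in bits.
2.2353 bits

H(X,Y) = -Σ_{x,y} P(x,y) log₂ P(x,y). Per-cell terms -P(x,y)·log₂P(x,y):
  X=0: 0.4205, 0.5283, 0.1696
  X=1: 0.4405, 0.1696, 0.5068
Sum of the 6 terms: H(X,Y) = 2.2353 bits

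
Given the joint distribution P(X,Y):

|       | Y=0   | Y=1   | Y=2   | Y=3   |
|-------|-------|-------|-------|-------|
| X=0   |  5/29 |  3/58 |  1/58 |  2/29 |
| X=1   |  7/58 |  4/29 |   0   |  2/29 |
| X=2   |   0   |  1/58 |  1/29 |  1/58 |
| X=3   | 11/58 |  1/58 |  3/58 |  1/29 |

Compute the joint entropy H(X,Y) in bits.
3.3677 bits

H(X,Y) = -Σ_{x,y} P(x,y) log₂ P(x,y). Per-cell terms -P(x,y)·log₂P(x,y):
  X=0: 0.437251, 0.221018, 0.101000, 0.266068
  X=1: 0.368179, 0.394204, 0.000000, 0.266068
  X=2: 0.000000, 0.101000, 0.167517, 0.101000
  X=3: 0.454897, 0.101000, 0.221018, 0.167517
  (cells with P = 0 contribute 0)
Sum of the 16 terms: H(X,Y) = 3.3677 bits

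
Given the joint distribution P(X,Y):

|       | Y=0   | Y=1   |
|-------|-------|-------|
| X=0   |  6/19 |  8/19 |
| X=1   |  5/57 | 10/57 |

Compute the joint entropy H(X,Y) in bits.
1.7991 bits

H(X,Y) = -Σ_{x,y} P(x,y) log₂ P(x,y). Per-cell terms -P(x,y)·log₂P(x,y):
  X=0: 0.52515, 0.52544
  X=1: 0.30798, 0.44052
Sum of the 4 terms: H(X,Y) = 1.7991 bits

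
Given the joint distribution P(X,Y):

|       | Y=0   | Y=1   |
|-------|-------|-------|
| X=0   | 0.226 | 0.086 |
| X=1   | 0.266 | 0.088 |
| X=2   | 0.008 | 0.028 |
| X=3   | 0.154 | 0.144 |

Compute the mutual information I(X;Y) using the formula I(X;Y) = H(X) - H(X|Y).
0.0538 bits

I(X;Y) = H(X) - H(X|Y)

Marginal of X (row sums):
  P(X=0) = 0.226 + 0.086 = 0.312
  P(X=1) = 0.266 + 0.088 = 0.354
  P(X=2) = 0.008 + 0.028 = 0.036
  P(X=3) = 0.154 + 0.144 = 0.298
H(X) = -[0.312·log₂(0.312) + 0.354·log₂(0.354) + 0.036·log₂(0.036) + 0.298·log₂(0.298)]
  = 0.5242792 + 0.5303553 + 0.1726509 + 0.5204915 = 1.747777 bits

Marginal of Y (column sums):
  P(Y=0) = 0.226 + 0.266 + 0.008 + 0.154 = 0.654
  P(Y=1) = 0.086 + 0.088 + 0.028 + 0.144 = 0.346
H(X|Y) = Σ_y P(y)·H(X|Y=y):
  Y=0: P(Y=0) = 0.654, P(X|Y=0) = (113/327, 133/327, 4/327, 77/327) → H(X|Y=0) = 1.6266167
  Y=1: P(Y=1) = 0.346, P(X|Y=1) = (43/173, 44/173, 14/173, 72/173) → H(X|Y=1) = 1.8214378
H(X|Y) = 0.654·1.6266167 + 0.346·1.8214378 = 1.694025 bits

I(X;Y) = H(X) - H(X|Y) = 1.747777 - 1.694025 = 0.0538 bits

Cross-check via I(X;Y) = H(X) + H(Y) - H(X,Y): computing H(Y) from the column sums and H(X,Y) from the 8 cells in the same way gives H(Y) = 0.930445 bits and H(X,Y) = 2.624470 bits, so
I(X;Y) = 1.747777 + 0.930445 - 2.624470 = 0.0538 bits ✓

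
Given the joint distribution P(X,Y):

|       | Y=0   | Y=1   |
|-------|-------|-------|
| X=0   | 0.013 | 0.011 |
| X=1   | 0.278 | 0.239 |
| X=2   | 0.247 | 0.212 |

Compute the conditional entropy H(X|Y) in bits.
1.1369 bits

H(X|Y) = H(X,Y) - H(Y)

H(X,Y) = -Σ_{x,y} P(x,y) log₂ P(x,y). Per-cell terms -P(x,y)·log₂P(x,y):
  X=0: 0.08145, 0.07157
  X=1: 0.51342, 0.49352
  X=2: 0.49830, 0.47443
Sum of the 6 terms: H(X,Y) = 2.1327 bits

Marginal of Y (column sums):
  P(Y=0) = 0.013 + 0.278 + 0.247 = 0.538
  P(Y=1) = 0.011 + 0.239 + 0.212 = 0.462
H(Y) = -[0.538·log₂(0.538) + 0.462·log₂(0.462)]
  = 0.48115 + 0.51468 = 0.9958 bits

H(X|Y) = H(X,Y) - H(Y) = 2.1327 - 0.9958 = 1.1369 bits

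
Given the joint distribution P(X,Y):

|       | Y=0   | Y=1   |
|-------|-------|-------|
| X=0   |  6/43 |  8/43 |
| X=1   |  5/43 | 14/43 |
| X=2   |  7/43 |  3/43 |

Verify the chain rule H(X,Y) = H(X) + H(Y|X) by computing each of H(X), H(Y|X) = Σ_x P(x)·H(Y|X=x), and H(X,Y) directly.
H(X) = 1.5371 bits, H(Y|X) = 0.8931 bits, H(X,Y) = 2.4302 bits

Marginal of X (row sums):
  P(X=0) = 6/43 + 8/43 = 14/43
  P(X=1) = 5/43 + 14/43 = 19/43
  P(X=2) = 7/43 + 3/43 = 10/43
H(X) = -[(14/43)·log₂(14/43) + (19/43)·log₂(19/43) + (10/43)·log₂(10/43)]
  = 0.527087 + 0.520661 + 0.489381 = 1.5371 bits

H(Y|X) = Σ_x P(x)·H(Y|X=x):
  X=0: P(X=0) = 14/43, P(Y|X=0) = (3/7, 4/7) → H(Y|X=0) = 0.985228
  X=1: P(X=1) = 19/43, P(Y|X=1) = (5/19, 14/19) → H(Y|X=1) = 0.831474
  X=2: P(X=2) = 10/43, P(Y|X=2) = (7/10, 3/10) → H(Y|X=2) = 0.881291
H(Y|X) = (14/43)·0.985228 + (19/43)·0.831474 + (10/43)·0.881291 = 0.8931 bits

H(X,Y) = -Σ_{x,y} P(x,y) log₂ P(x,y). Per-cell terms -P(x,y)·log₂P(x,y):
  X=0: 0.396461, 0.451398
  X=1: 0.360969, 0.527087
  X=2: 0.426334, 0.267998
Sum of the 6 terms: H(X,Y) = 2.4302 bits

Chain rule check:
  H(X) + H(Y|X) = 1.5371 + 0.8931 = 2.4302 bits
  H(X,Y) = 2.4302 bits
✓ Chain rule verified.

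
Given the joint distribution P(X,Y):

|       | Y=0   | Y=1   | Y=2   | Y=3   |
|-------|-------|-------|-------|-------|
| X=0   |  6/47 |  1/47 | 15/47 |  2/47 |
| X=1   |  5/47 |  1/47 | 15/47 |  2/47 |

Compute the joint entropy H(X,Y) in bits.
2.3987 bits

H(X,Y) = -Σ_{x,y} P(x,y) log₂ P(x,y). Per-cell terms -P(x,y)·log₂P(x,y):
  X=0: 0.37910, 0.11818, 0.52586, 0.19381
  X=1: 0.34390, 0.11818, 0.52586, 0.19381
Sum of the 8 terms: H(X,Y) = 2.3987 bits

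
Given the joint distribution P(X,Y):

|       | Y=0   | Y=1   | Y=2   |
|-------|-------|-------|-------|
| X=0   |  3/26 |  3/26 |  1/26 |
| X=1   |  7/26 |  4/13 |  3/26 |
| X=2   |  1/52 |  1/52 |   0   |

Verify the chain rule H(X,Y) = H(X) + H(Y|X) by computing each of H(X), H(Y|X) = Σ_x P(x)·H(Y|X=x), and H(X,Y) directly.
H(X) = 1.0577 bits, H(Y|X) = 1.4536 bits, H(X,Y) = 2.5114 bits

Marginal of X (row sums):
  P(X=0) = 3/26 + 3/26 + 1/26 = 7/26
  P(X=1) = 7/26 + 4/13 + 3/26 = 9/13
  P(X=2) = 1/52 + 1/52 + 0 = 1/26
H(X) = -[(7/26)·log₂(7/26) + (9/13)·log₂(9/13) + (1/26)·log₂(1/26)]
  = 0.509677 + 0.367279 + 0.180786 = 1.0577 bits

H(Y|X) = Σ_x P(x)·H(Y|X=x):
  X=0: P(X=0) = 7/26, P(Y|X=0) = (3/7, 3/7, 1/7) → H(Y|X=0) = 1.448816
  X=1: P(X=1) = 9/13, P(Y|X=1) = (7/18, 4/9, 1/6) → H(Y|X=1) = 1.480682
  X=2: P(X=2) = 1/26, P(Y|X=2) = (1/2, 1/2, 0) → H(Y|X=2) = 1.000000
H(Y|X) = (7/26)·1.448816 + (9/13)·1.480682 + (1/26)·1.000000 = 1.4536 bits

H(X,Y) = -Σ_{x,y} P(x,y) log₂ P(x,y). Per-cell terms -P(x,y)·log₂P(x,y):
  X=0: 0.359478, 0.359478, 0.180786
  X=1: 0.509677, 0.523212, 0.359478
  X=2: 0.109624, 0.109624, 0.000000
  (cells with P = 0 contribute 0)
Sum of the 9 terms: H(X,Y) = 2.5114 bits

Chain rule check:
  H(X) + H(Y|X) = 1.0577 + 1.4536 = 2.5113 bits
  H(X,Y) = 2.5114 bits
✓ Chain rule verified (Δ = 0.0001 is 4-dp rounding noise: each of the three values was rounded independently).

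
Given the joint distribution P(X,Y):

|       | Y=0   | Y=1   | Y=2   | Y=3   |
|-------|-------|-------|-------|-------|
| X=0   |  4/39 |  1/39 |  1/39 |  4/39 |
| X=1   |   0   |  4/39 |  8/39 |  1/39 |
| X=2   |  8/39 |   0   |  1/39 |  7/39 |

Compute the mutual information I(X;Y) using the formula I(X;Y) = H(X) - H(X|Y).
0.5536 bits

I(X;Y) = H(X) - H(X|Y)

Marginal of X (row sums):
  P(X=0) = 4/39 + 1/39 + 1/39 + 4/39 = 10/39
  P(X=1) = 0 + 4/39 + 8/39 + 1/39 = 1/3
  P(X=2) = 8/39 + 0 + 1/39 + 7/39 = 16/39
H(X) = -[(10/39)·log₂(10/39) + (1/3)·log₂(1/3) + (16/39)·log₂(16/39)]
  = 0.503455 + 0.528321 + 0.527345 = 1.55912 bits

Marginal of Y (column sums):
  P(Y=0) = 4/39 + 0 + 8/39 = 4/13
  P(Y=1) = 1/39 + 4/39 + 0 = 5/39
  P(Y=2) = 1/39 + 8/39 + 1/39 = 10/39
  P(Y=3) = 4/39 + 1/39 + 7/39 = 4/13
H(X|Y) = Σ_y P(y)·H(X|Y=y):
  Y=0: P(Y=0) = 4/13, P(X|Y=0) = (1/3, 0, 2/3) → H(X|Y=0) = 0.918296
  Y=1: P(Y=1) = 5/39, P(X|Y=1) = (1/5, 4/5, 0) → H(X|Y=1) = 0.721928
  Y=2: P(Y=2) = 10/39, P(X|Y=2) = (1/10, 4/5, 1/10) → H(X|Y=2) = 0.921928
  Y=3: P(Y=3) = 4/13, P(X|Y=3) = (1/3, 1/12, 7/12) → H(X|Y=3) = 1.280672
H(X|Y) = (4/13)·0.918296 + (5/39)·0.721928 + (10/39)·0.921928 + (4/13)·1.280672 = 1.00555 bits

I(X;Y) = H(X) - H(X|Y) = 1.55912 - 1.00555 = 0.5536 bits

Cross-check via I(X;Y) = H(X) + H(Y) - H(X,Y): computing H(Y) from the column sums and H(X,Y) from the 12 cells in the same way gives H(Y) = 1.92981 bits and H(X,Y) = 2.93536 bits, so
I(X;Y) = 1.55912 + 1.92981 - 2.93536 = 0.5536 bits ✓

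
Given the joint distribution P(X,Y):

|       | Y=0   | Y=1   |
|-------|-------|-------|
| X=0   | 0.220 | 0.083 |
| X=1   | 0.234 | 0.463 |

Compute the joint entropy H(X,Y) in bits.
1.7833 bits

H(X,Y) = -Σ_{x,y} P(x,y) log₂ P(x,y). Per-cell terms -P(x,y)·log₂P(x,y):
  X=0: 0.4806, 0.2980
  X=1: 0.4903, 0.5144
Sum of the 4 terms: H(X,Y) = 1.7833 bits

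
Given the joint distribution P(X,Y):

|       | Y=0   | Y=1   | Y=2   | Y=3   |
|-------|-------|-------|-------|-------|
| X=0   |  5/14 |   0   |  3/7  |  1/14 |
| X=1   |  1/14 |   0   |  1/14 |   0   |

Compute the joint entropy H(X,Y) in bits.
1.8703 bits

H(X,Y) = -Σ_{x,y} P(x,y) log₂ P(x,y). Per-cell terms -P(x,y)·log₂P(x,y):
  X=0: 0.530510, 0.000000, 0.523882, 0.271954
  X=1: 0.271954, 0.000000, 0.271954, 0.000000
  (cells with P = 0 contribute 0)
Sum of the 8 terms: H(X,Y) = 1.8703 bits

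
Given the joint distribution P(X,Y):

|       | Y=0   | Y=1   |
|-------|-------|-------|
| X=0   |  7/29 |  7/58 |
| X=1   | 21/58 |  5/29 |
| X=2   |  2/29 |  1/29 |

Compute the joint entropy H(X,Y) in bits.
2.2647 bits

H(X,Y) = -Σ_{x,y} P(x,y) log₂ P(x,y). Per-cell terms -P(x,y)·log₂P(x,y):
  X=0: 0.49498, 0.36818
  X=1: 0.53067, 0.43725
  X=2: 0.26607, 0.16752
Sum of the 6 terms: H(X,Y) = 2.2647 bits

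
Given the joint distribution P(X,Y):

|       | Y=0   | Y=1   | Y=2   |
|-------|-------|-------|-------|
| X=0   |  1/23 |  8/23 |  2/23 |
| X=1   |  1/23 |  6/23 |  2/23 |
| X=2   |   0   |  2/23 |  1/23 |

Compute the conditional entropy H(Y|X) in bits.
1.1230 bits

H(Y|X) = H(X,Y) - H(X)

H(X,Y) = -Σ_{x,y} P(x,y) log₂ P(x,y). Per-cell terms -P(x,y)·log₂P(x,y):
  X=0: 0.1967, 0.5299, 0.3064
  X=1: 0.1967, 0.5057, 0.3064
  X=2: 0.0000, 0.3064, 0.1967
  (cells with P = 0 contribute 0)
Sum of the 9 terms: H(X,Y) = 2.5449 bits

Marginal of X (row sums):
  P(X=0) = 1/23 + 8/23 + 2/23 = 11/23
  P(X=1) = 1/23 + 6/23 + 2/23 = 9/23
  P(X=2) = 0 + 2/23 + 1/23 = 3/23
H(X) = -[(11/23)·log₂(11/23) + (9/23)·log₂(9/23) + (3/23)·log₂(3/23)]
  = 0.5089 + 0.5297 + 0.3833 = 1.4219 bits

H(Y|X) = H(X,Y) - H(X) = 2.5449 - 1.4219 = 1.1230 bits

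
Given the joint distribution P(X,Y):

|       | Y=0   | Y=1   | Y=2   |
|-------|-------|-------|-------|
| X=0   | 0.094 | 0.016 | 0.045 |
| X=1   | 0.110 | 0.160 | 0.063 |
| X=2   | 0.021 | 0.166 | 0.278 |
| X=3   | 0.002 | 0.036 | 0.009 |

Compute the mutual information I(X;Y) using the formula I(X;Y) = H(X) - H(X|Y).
0.2574 bits

I(X;Y) = H(X) - H(X|Y)

Marginal of X (row sums):
  P(X=0) = 0.094 + 0.016 + 0.045 = 0.155
  P(X=1) = 0.110 + 0.160 + 0.063 = 0.333
  P(X=2) = 0.021 + 0.166 + 0.278 = 0.465
  P(X=3) = 0.002 + 0.036 + 0.009 = 0.047
H(X) = -[0.155·log₂(0.155) + 0.333·log₂(0.333) + 0.465·log₂(0.465) + 0.047·log₂(0.047)]
  = 0.4169 + 0.5283 + 0.5137 + 0.2073 = 1.6662 bits

Marginal of Y (column sums):
  P(Y=0) = 0.094 + 0.110 + 0.021 + 0.002 = 0.227
  P(Y=1) = 0.016 + 0.160 + 0.166 + 0.036 = 0.378
  P(Y=2) = 0.045 + 0.063 + 0.278 + 0.009 = 0.395
H(X|Y) = Σ_y P(y)·H(X|Y=y):
  Y=0: P(Y=0) = 0.227, P(X|Y=0) = (94/227, 110/227, 21/227, 2/227) → H(X|Y=0) = 1.4110
  Y=1: P(Y=1) = 0.378, P(X|Y=1) = (8/189, 80/189, 83/189, 2/21) → H(X|Y=1) = 1.5626
  Y=2: P(Y=2) = 0.395, P(X|Y=2) = (9/79, 63/395, 278/395, 9/395) → H(X|Y=2) = 1.2604
H(X|Y) = 0.227·1.4110 + 0.378·1.5626 + 0.395·1.2604 = 1.4088 bits

I(X;Y) = H(X) - H(X|Y) = 1.6662 - 1.4088 = 0.2574 bits

Cross-check via I(X;Y) = H(X) + H(Y) - H(X,Y): computing H(Y) from the column sums and H(X,Y) from the 12 cells in the same way gives H(Y) = 1.5455 bits and H(X,Y) = 2.9543 bits, so
I(X;Y) = 1.6662 + 1.5455 - 2.9543 = 0.2574 bits ✓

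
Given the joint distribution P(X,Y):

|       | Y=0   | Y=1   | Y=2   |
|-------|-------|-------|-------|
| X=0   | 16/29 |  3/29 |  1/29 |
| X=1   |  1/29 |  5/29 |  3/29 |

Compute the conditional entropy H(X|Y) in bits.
0.5644 bits

H(X|Y) = H(X,Y) - H(Y)

H(X,Y) = -Σ_{x,y} P(x,y) log₂ P(x,y). Per-cell terms -P(x,y)·log₂P(x,y):
  X=0: 0.47337, 0.33859, 0.16752
  X=1: 0.16752, 0.43725, 0.33859
Sum of the 6 terms: H(X,Y) = 1.9228 bits

Marginal of Y (column sums):
  P(Y=0) = 16/29 + 1/29 = 17/29
  P(Y=1) = 3/29 + 5/29 = 8/29
  P(Y=2) = 1/29 + 3/29 = 4/29
H(Y) = -[(17/29)·log₂(17/29) + (8/29)·log₂(8/29) + (4/29)·log₂(4/29)]
  = 0.45168 + 0.51255 + 0.39420 = 1.3584 bits

H(X|Y) = H(X,Y) - H(Y) = 1.9228 - 1.3584 = 0.5644 bits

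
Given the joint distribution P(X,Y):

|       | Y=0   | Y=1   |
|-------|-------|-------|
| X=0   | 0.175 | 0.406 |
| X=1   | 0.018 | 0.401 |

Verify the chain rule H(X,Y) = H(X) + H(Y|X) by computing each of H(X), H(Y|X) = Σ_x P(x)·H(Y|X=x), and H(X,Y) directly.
H(X) = 0.9810 bits, H(Y|X) = 0.6200 bits, H(X,Y) = 1.6010 bits

Marginal of X (row sums):
  P(X=0) = 0.175 + 0.406 = 0.581
  P(X=1) = 0.018 + 0.401 = 0.419
H(X) = -[0.581·log₂(0.581) + 0.419·log₂(0.419)]
  = 0.45515 + 0.52584 = 0.9810 bits

H(Y|X) = Σ_x P(x)·H(Y|X=x):
  X=0: P(X=0) = 0.581, P(Y|X=0) = (25/83, 58/83) → H(Y|X=0) = 0.88276
  X=1: P(X=1) = 0.419, P(Y|X=1) = (18/419, 401/419) → H(Y|X=1) = 0.25570
H(Y|X) = 0.581·0.88276 + 0.419·0.25570 = 0.6200 bits

H(X,Y) = -Σ_{x,y} P(x,y) log₂ P(x,y). Per-cell terms -P(x,y)·log₂P(x,y):
  X=0: 0.44005, 0.52798
  X=1: 0.10433, 0.52865
Sum of the 4 terms: H(X,Y) = 1.6010 bits

Chain rule check:
  H(X) + H(Y|X) = 0.9810 + 0.6200 = 1.6010 bits
  H(X,Y) = 1.6010 bits
✓ Chain rule verified.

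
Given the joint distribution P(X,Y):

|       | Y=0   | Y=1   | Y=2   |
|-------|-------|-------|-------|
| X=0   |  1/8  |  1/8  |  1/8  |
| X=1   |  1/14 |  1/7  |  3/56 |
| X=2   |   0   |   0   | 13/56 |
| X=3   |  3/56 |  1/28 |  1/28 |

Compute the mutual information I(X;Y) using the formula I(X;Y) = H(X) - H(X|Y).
0.3624 bits

I(X;Y) = H(X) - H(X|Y)

Marginal of X (row sums):
  P(X=0) = 1/8 + 1/8 + 1/8 = 3/8
  P(X=1) = 1/14 + 1/7 + 3/56 = 15/56
  P(X=2) = 0 + 0 + 13/56 = 13/56
  P(X=3) = 3/56 + 1/28 + 1/28 = 1/8
H(X) = -[(3/8)·log₂(3/8) + (15/56)·log₂(15/56) + (13/56)·log₂(13/56) + (1/8)·log₂(1/8)]
  = 0.5306 + 0.5091 + 0.4891 + 0.3750 = 1.9038 bits

Marginal of Y (column sums):
  P(Y=0) = 1/8 + 1/14 + 0 + 3/56 = 1/4
  P(Y=1) = 1/8 + 1/7 + 0 + 1/28 = 17/56
  P(Y=2) = 1/8 + 3/56 + 13/56 + 1/28 = 25/56
H(X|Y) = Σ_y P(y)·H(X|Y=y):
  Y=0: P(Y=0) = 1/4, P(X|Y=0) = (1/2, 2/7, 0, 3/14) → H(X|Y=0) = 1.4926
  Y=1: P(Y=1) = 17/56, P(X|Y=1) = (7/17, 8/17, 0, 2/17) → H(X|Y=1) = 1.4021
  Y=2: P(Y=2) = 25/56, P(X|Y=2) = (7/25, 3/25, 13/25, 2/25) → H(X|Y=2) = 1.6634
H(X|Y) = (1/4)·1.4926 + (17/56)·1.4021 + (25/56)·1.6634 = 1.5414 bits

I(X;Y) = H(X) - H(X|Y) = 1.9038 - 1.5414 = 0.3624 bits

Cross-check via I(X;Y) = H(X) + H(Y) - H(X,Y): computing H(Y) from the column sums and H(X,Y) from the 12 cells in the same way gives H(Y) = 1.5415 bits and H(X,Y) = 3.0829 bits, so
I(X;Y) = 1.9038 + 1.5415 - 3.0829 = 0.3624 bits ✓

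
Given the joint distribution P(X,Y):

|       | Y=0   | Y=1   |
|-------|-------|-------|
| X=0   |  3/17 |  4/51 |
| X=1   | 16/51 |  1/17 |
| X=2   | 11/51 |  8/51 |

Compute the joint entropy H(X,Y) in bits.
2.3913 bits

H(X,Y) = -Σ_{x,y} P(x,y) log₂ P(x,y). Per-cell terms -P(x,y)·log₂P(x,y):
  X=0: 0.44162, 0.28803
  X=1: 0.52468, 0.24044
  X=2: 0.47731, 0.41920
Sum of the 6 terms: H(X,Y) = 2.3913 bits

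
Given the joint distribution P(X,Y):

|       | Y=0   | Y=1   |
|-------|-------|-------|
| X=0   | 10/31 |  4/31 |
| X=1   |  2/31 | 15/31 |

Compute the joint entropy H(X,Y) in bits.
1.6696 bits

H(X,Y) = -Σ_{x,y} P(x,y) log₂ P(x,y). Per-cell terms -P(x,y)·log₂P(x,y):
  X=0: 0.5265, 0.3812
  X=1: 0.2551, 0.5068
Sum of the 4 terms: H(X,Y) = 1.6696 bits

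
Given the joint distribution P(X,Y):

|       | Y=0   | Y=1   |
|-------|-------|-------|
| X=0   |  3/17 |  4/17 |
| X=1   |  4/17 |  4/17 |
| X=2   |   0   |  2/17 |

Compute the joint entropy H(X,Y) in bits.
2.2784 bits

H(X,Y) = -Σ_{x,y} P(x,y) log₂ P(x,y). Per-cell terms -P(x,y)·log₂P(x,y):
  X=0: 0.4416, 0.4912
  X=1: 0.4912, 0.4912
  X=2: 0.0000, 0.3632
  (cells with P = 0 contribute 0)
Sum of the 6 terms: H(X,Y) = 2.2784 bits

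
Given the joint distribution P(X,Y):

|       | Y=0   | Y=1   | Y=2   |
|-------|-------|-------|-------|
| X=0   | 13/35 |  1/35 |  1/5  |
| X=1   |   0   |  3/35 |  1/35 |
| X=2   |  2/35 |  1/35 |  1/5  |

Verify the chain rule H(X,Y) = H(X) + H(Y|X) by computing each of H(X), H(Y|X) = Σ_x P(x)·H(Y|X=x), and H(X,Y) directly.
H(X) = 1.3162 bits, H(Y|X) = 1.1227 bits, H(X,Y) = 2.4389 bits

Marginal of X (row sums):
  P(X=0) = 13/35 + 1/35 + 1/5 = 3/5
  P(X=1) = 0 + 3/35 + 1/35 = 4/35
  P(X=2) = 2/35 + 1/35 + 1/5 = 2/7
H(X) = -[(3/5)·log₂(3/5) + (4/35)·log₂(4/35) + (2/7)·log₂(2/7)]
  = 0.44218 + 0.35763 + 0.51639 = 1.3162 bits

H(Y|X) = Σ_x P(x)·H(Y|X=x):
  X=0: P(X=0) = 3/5, P(Y|X=0) = (13/21, 1/21, 1/3) → H(Y|X=0) = 1.16578
  X=1: P(X=1) = 4/35, P(Y|X=1) = (0, 3/4, 1/4) → H(Y|X=1) = 0.81128
  X=2: P(X=2) = 2/7, P(Y|X=2) = (1/5, 1/10, 7/10) → H(Y|X=2) = 1.15678
H(Y|X) = (3/5)·1.16578 + (4/35)·0.81128 + (2/7)·1.15678 = 1.1227 bits

H(X,Y) = -Σ_{x,y} P(x,y) log₂ P(x,y). Per-cell terms -P(x,y)·log₂P(x,y):
  X=0: 0.53071, 0.14655, 0.46439
  X=1: 0.00000, 0.30380, 0.14655
  X=2: 0.23596, 0.14655, 0.46439
  (cells with P = 0 contribute 0)
Sum of the 9 terms: H(X,Y) = 2.4389 bits

Chain rule check:
  H(X) + H(Y|X) = 1.3162 + 1.1227 = 2.4389 bits
  H(X,Y) = 2.4389 bits
✓ Chain rule verified.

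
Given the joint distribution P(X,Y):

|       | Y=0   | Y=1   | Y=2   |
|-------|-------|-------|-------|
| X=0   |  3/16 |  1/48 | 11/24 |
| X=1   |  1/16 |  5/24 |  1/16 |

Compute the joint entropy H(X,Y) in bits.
2.0565 bits

H(X,Y) = -Σ_{x,y} P(x,y) log₂ P(x,y). Per-cell terms -P(x,y)·log₂P(x,y):
  X=0: 0.45282, 0.11635, 0.51587
  X=1: 0.25000, 0.47147, 0.25000
Sum of the 6 terms: H(X,Y) = 2.0565 bits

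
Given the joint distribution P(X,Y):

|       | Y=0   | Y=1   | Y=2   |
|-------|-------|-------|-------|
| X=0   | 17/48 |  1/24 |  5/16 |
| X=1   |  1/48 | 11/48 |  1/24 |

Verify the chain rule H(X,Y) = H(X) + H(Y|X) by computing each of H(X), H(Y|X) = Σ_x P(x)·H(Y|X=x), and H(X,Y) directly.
H(X) = 0.8709 bits, H(Y|X) = 1.1694 bits, H(X,Y) = 2.0403 bits

Marginal of X (row sums):
  P(X=0) = 17/48 + 1/24 + 5/16 = 17/24
  P(X=1) = 1/48 + 11/48 + 1/24 = 7/24
H(X) = -[(17/24)·log₂(17/24) + (7/24)·log₂(7/24)]
  = 0.35240 + 0.51847 = 0.8709 bits

H(Y|X) = Σ_x P(x)·H(Y|X=x):
  X=0: P(X=0) = 17/24, P(Y|X=0) = (1/2, 1/17, 15/34) → H(Y|X=0) = 1.26128
  X=1: P(X=1) = 7/24, P(Y|X=1) = (1/14, 11/14, 1/7) → H(Y|X=1) = 0.94637
H(Y|X) = (17/24)·1.26128 + (7/24)·0.94637 = 1.1694 bits

H(X,Y) = -Σ_{x,y} P(x,y) log₂ P(x,y). Per-cell terms -P(x,y)·log₂P(x,y):
  X=0: 0.53036, 0.19104, 0.52440
  X=1: 0.11635, 0.48710, 0.19104
Sum of the 6 terms: H(X,Y) = 2.0403 bits

Chain rule check:
  H(X) + H(Y|X) = 0.8709 + 1.1694 = 2.0403 bits
  H(X,Y) = 2.0403 bits
✓ Chain rule verified.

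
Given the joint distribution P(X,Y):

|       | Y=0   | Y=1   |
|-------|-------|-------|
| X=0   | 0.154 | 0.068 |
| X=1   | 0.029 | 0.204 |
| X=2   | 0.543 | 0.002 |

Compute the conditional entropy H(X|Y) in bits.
0.9445 bits

H(X|Y) = H(X,Y) - H(Y)

H(X,Y) = -Σ_{x,y} P(x,y) log₂ P(x,y). Per-cell terms -P(x,y)·log₂P(x,y):
  X=0: 0.415646, 0.263726
  X=1: 0.148126, 0.467845
  X=2: 0.478370, 0.017932
Sum of the 6 terms: H(X,Y) = 1.791645 bits

Marginal of Y (column sums):
  P(Y=0) = 0.154 + 0.029 + 0.543 = 0.726
  P(Y=1) = 0.068 + 0.204 + 0.002 = 0.274
H(Y) = -[0.726·log₂(0.726) + 0.274·log₂(0.274)]
  = 0.335382 + 0.511764 = 0.847146 bits

H(X|Y) = H(X,Y) - H(Y) = 1.791645 - 0.847146 = 0.9445 bits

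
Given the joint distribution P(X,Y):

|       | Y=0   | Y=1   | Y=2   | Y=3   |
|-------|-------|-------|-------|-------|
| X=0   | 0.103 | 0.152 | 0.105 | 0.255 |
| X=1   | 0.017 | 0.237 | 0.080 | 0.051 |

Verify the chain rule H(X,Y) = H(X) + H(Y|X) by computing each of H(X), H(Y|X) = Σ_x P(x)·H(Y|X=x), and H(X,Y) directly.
H(X) = 0.9615 bits, H(Y|X) = 1.7362 bits, H(X,Y) = 2.6977 bits

Marginal of X (row sums):
  P(X=0) = 0.103 + 0.152 + 0.105 + 0.255 = 0.615
  P(X=1) = 0.017 + 0.237 + 0.080 + 0.051 = 0.385
H(X) = -[0.615·log₂(0.615) + 0.385·log₂(0.385)]
  = 0.4313 + 0.5302 = 0.9615 bits

H(Y|X) = Σ_x P(x)·H(Y|X=x):
  X=0: P(X=0) = 0.615, P(Y|X=0) = (103/615, 152/615, 7/41, 17/41) → H(Y|X=0) = 1.8922
  X=1: P(X=1) = 0.385, P(Y|X=1) = (17/385, 237/385, 16/77, 51/385) → H(Y|X=1) = 1.4870
H(Y|X) = 0.615·1.8922 + 0.385·1.4870 = 1.7362 bits

H(X,Y) = -Σ_{x,y} P(x,y) log₂ P(x,y). Per-cell terms -P(x,y)·log₂P(x,y):
  X=0: 0.3378, 0.4131, 0.3414, 0.5027
  X=1: 0.0999, 0.4923, 0.2915, 0.2190
Sum of the 8 terms: H(X,Y) = 2.6977 bits

Chain rule check:
  H(X) + H(Y|X) = 0.9615 + 1.7362 = 2.6977 bits
  H(X,Y) = 2.6977 bits
✓ Chain rule verified.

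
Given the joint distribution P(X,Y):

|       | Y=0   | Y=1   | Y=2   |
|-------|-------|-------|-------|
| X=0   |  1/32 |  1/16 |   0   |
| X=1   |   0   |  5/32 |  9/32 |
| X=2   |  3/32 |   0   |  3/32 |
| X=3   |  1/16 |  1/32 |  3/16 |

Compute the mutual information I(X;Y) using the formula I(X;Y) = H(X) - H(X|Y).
0.3904 bits

I(X;Y) = H(X) - H(X|Y)

Marginal of X (row sums):
  P(X=0) = 1/32 + 1/16 + 0 = 3/32
  P(X=1) = 0 + 5/32 + 9/32 = 7/16
  P(X=2) = 3/32 + 0 + 3/32 = 3/16
  P(X=3) = 1/16 + 1/32 + 3/16 = 9/32
H(X) = -[(3/32)·log₂(3/32) + (7/16)·log₂(7/16) + (3/16)·log₂(3/16) + (9/32)·log₂(9/32)]
  = 0.32016 + 0.52178 + 0.45282 + 0.51471 = 1.8095 bits

Marginal of Y (column sums):
  P(Y=0) = 1/32 + 0 + 3/32 + 1/16 = 3/16
  P(Y=1) = 1/16 + 5/32 + 0 + 1/32 = 1/4
  P(Y=2) = 0 + 9/32 + 3/32 + 3/16 = 9/16
H(X|Y) = Σ_y P(y)·H(X|Y=y):
  Y=0: P(Y=0) = 3/16, P(X|Y=0) = (1/6, 0, 1/2, 1/3) → H(X|Y=0) = 1.45915
  Y=1: P(Y=1) = 1/4, P(X|Y=1) = (1/4, 5/8, 0, 1/8) → H(X|Y=1) = 1.29879
  Y=2: P(Y=2) = 9/16, P(X|Y=2) = (0, 1/2, 1/6, 1/3) → H(X|Y=2) = 1.45915
H(X|Y) = (3/16)·1.45915 + (1/4)·1.29879 + (9/16)·1.45915 = 1.4191 bits

I(X;Y) = H(X) - H(X|Y) = 1.8095 - 1.4191 = 0.3904 bits

Cross-check via I(X;Y) = H(X) + H(Y) - H(X,Y): computing H(Y) from the column sums and H(X,Y) from the 12 cells in the same way gives H(Y) = 1.4197 bits and H(X,Y) = 2.8388 bits, so
I(X;Y) = 1.8095 + 1.4197 - 2.8388 = 0.3904 bits ✓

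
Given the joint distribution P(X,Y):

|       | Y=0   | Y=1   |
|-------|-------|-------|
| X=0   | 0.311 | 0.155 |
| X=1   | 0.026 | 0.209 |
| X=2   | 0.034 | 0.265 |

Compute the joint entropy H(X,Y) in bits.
2.2234 bits

H(X,Y) = -Σ_{x,y} P(x,y) log₂ P(x,y). Per-cell terms -P(x,y)·log₂P(x,y):
  X=0: 0.5240, 0.4169
  X=1: 0.1369, 0.4720
  X=2: 0.1659, 0.5077
Sum of the 6 terms: H(X,Y) = 2.2234 bits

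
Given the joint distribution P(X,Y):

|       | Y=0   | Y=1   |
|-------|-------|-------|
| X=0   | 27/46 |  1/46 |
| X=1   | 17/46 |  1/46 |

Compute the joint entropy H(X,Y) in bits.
1.2221 bits

H(X,Y) = -Σ_{x,y} P(x,y) log₂ P(x,y). Per-cell terms -P(x,y)·log₂P(x,y):
  X=0: 0.4512, 0.1201
  X=1: 0.5307, 0.1201
Sum of the 4 terms: H(X,Y) = 1.2221 bits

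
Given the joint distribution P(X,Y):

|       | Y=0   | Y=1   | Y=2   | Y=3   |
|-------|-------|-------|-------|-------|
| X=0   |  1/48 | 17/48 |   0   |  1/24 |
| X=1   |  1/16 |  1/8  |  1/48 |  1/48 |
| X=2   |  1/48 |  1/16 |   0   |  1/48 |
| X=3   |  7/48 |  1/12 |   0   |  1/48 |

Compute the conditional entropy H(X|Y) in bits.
1.6183 bits

H(X|Y) = H(X,Y) - H(Y)

H(X,Y) = -Σ_{x,y} P(x,y) log₂ P(x,y). Per-cell terms -P(x,y)·log₂P(x,y):
  X=0: 0.11635, 0.53036, 0.00000, 0.19104
  X=1: 0.25000, 0.37500, 0.11635, 0.11635
  X=2: 0.11635, 0.25000, 0.00000, 0.11635
  X=3: 0.40507, 0.29875, 0.00000, 0.11635
  (cells with P = 0 contribute 0)
Sum of the 16 terms: H(X,Y) = 2.9983 bits

Marginal of Y (column sums):
  P(Y=0) = 1/48 + 1/16 + 1/48 + 7/48 = 1/4
  P(Y=1) = 17/48 + 1/8 + 1/16 + 1/12 = 5/8
  P(Y=2) = 0 + 1/48 + 0 + 0 = 1/48
  P(Y=3) = 1/24 + 1/48 + 1/48 + 1/48 = 5/48
H(Y) = -[(1/4)·log₂(1/4) + (5/8)·log₂(5/8) + (1/48)·log₂(1/48) + (5/48)·log₂(5/48)]
  = 0.50000 + 0.42379 + 0.11635 + 0.33990 = 1.3800 bits

H(X|Y) = H(X,Y) - H(Y) = 2.9983 - 1.3800 = 1.6183 bits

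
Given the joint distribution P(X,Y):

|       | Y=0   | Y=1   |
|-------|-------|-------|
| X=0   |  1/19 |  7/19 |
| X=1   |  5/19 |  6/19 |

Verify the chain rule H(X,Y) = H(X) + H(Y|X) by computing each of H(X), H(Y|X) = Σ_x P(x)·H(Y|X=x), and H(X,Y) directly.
H(X) = 0.9819 bits, H(Y|X) = 0.8044 bits, H(X,Y) = 1.7863 bits

Marginal of X (row sums):
  P(X=0) = 1/19 + 7/19 = 8/19
  P(X=1) = 5/19 + 6/19 = 11/19
H(X) = -[(8/19)·log₂(8/19) + (11/19)·log₂(11/19)]
  = 0.52544 + 0.45650 = 0.9819 bits

H(Y|X) = Σ_x P(x)·H(Y|X=x):
  X=0: P(X=0) = 8/19, P(Y|X=0) = (1/8, 7/8) → H(Y|X=0) = 0.54356
  X=1: P(X=1) = 11/19, P(Y|X=1) = (5/11, 6/11) → H(Y|X=1) = 0.99403
H(Y|X) = (8/19)·0.54356 + (11/19)·0.99403 = 0.8044 bits

H(X,Y) = -Σ_{x,y} P(x,y) log₂ P(x,y). Per-cell terms -P(x,y)·log₂P(x,y):
  X=0: 0.22358, 0.53074
  X=1: 0.50684, 0.52515
Sum of the 4 terms: H(X,Y) = 1.7863 bits

Chain rule check:
  H(X) + H(Y|X) = 0.9819 + 0.8044 = 1.7863 bits
  H(X,Y) = 1.7863 bits
✓ Chain rule verified.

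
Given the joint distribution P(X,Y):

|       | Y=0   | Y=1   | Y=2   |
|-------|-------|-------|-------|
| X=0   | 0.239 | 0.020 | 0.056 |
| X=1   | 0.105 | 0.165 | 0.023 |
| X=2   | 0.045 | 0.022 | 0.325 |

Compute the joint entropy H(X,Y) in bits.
2.5842 bits

H(X,Y) = -Σ_{x,y} P(x,y) log₂ P(x,y). Per-cell terms -P(x,y)·log₂P(x,y):
  X=0: 0.4935, 0.1129, 0.2329
  X=1: 0.3414, 0.4289, 0.1252
  X=2: 0.2013, 0.1211, 0.5270
Sum of the 9 terms: H(X,Y) = 2.5842 bits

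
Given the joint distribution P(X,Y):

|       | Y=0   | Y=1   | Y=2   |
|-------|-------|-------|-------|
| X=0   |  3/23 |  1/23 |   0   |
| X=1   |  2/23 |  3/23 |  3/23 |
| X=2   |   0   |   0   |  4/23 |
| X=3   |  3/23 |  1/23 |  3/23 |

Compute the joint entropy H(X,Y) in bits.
3.0551 bits

H(X,Y) = -Σ_{x,y} P(x,y) log₂ P(x,y). Per-cell terms -P(x,y)·log₂P(x,y):
  X=0: 0.38330, 0.19668, 0.00000
  X=1: 0.30640, 0.38330, 0.38330
  X=2: 0.00000, 0.00000, 0.43888
  X=3: 0.38330, 0.19668, 0.38330
  (cells with P = 0 contribute 0)
Sum of the 12 terms: H(X,Y) = 3.0551 bits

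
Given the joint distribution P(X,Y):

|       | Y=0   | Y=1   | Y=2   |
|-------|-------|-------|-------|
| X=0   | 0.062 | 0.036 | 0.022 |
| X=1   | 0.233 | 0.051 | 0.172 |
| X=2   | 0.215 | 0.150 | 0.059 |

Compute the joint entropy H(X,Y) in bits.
2.8162 bits

H(X,Y) = -Σ_{x,y} P(x,y) log₂ P(x,y). Per-cell terms -P(x,y)·log₂P(x,y):
  X=0: 0.2487, 0.1727, 0.1211
  X=1: 0.4897, 0.2190, 0.4368
  X=2: 0.4768, 0.4105, 0.2409
Sum of the 9 terms: H(X,Y) = 2.8162 bits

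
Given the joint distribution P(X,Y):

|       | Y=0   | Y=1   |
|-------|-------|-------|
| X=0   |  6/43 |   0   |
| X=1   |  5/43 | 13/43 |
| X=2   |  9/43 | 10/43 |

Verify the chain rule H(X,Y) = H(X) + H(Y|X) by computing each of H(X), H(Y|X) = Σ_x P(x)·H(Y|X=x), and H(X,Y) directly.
H(X) = 1.4430 bits, H(Y|X) = 0.7978 bits, H(X,Y) = 2.2408 bits

Marginal of X (row sums):
  P(X=0) = 6/43 + 0 = 6/43
  P(X=1) = 5/43 + 13/43 = 18/43
  P(X=2) = 9/43 + 10/43 = 19/43
H(X) = -[(6/43)·log₂(6/43) + (18/43)·log₂(18/43) + (19/43)·log₂(19/43)]
  = 0.39646 + 0.52591 + 0.52066 = 1.4430 bits

H(Y|X) = Σ_x P(x)·H(Y|X=x):
  X=0: P(X=0) = 6/43, P(Y|X=0) = (1, 0) → H(Y|X=0) = 0.00000
  X=1: P(X=1) = 18/43, P(Y|X=1) = (5/18, 13/18) → H(Y|X=1) = 0.85241
  X=2: P(X=2) = 19/43, P(Y|X=2) = (9/19, 10/19) → H(Y|X=2) = 0.99800
H(Y|X) = (6/43)·0.00000 + (18/43)·0.85241 + (19/43)·0.99800 = 0.7978 bits

H(X,Y) = -Σ_{x,y} P(x,y) log₂ P(x,y). Per-cell terms -P(x,y)·log₂P(x,y):
  X=0: 0.39646, 0.00000
  X=1: 0.36097, 0.52176
  X=2: 0.47226, 0.48938
  (cells with P = 0 contribute 0)
Sum of the 6 terms: H(X,Y) = 2.2408 bits

Chain rule check:
  H(X) + H(Y|X) = 1.4430 + 0.7978 = 2.2408 bits
  H(X,Y) = 2.2408 bits
✓ Chain rule verified.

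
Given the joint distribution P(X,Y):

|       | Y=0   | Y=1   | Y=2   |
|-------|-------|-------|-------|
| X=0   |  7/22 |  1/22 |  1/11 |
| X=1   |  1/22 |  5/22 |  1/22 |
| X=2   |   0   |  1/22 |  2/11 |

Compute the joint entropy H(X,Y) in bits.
2.5839 bits

H(X,Y) = -Σ_{x,y} P(x,y) log₂ P(x,y). Per-cell terms -P(x,y)·log₂P(x,y):
  X=0: 0.52566, 0.20270, 0.31449
  X=1: 0.20270, 0.48580, 0.20270
  X=2: 0.00000, 0.20270, 0.44717
  (cells with P = 0 contribute 0)
Sum of the 9 terms: H(X,Y) = 2.5839 bits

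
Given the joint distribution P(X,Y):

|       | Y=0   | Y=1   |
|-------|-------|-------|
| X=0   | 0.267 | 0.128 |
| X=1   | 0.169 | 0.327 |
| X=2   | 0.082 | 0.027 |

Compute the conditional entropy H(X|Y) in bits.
1.2866 bits

H(X|Y) = H(X,Y) - H(Y)

H(X,Y) = -Σ_{x,y} P(x,y) log₂ P(x,y). Per-cell terms -P(x,y)·log₂P(x,y):
  X=0: 0.50865859, 0.37962039
  X=1: 0.43346892, 0.52733245
  X=2: 0.29587505, 0.14069421
Sum of the 6 terms: H(X,Y) = 2.2856496 bits

Marginal of Y (column sums):
  P(Y=0) = 0.267 + 0.169 + 0.082 = 0.518
  P(Y=1) = 0.128 + 0.327 + 0.027 = 0.482
H(Y) = -[0.518·log₂(0.518) + 0.482·log₂(0.482)]
  = 0.49156957 + 0.50749537 = 0.9990649 bits

H(X|Y) = H(X,Y) - H(Y) = 2.2856496 - 0.9990649 = 1.2866 bits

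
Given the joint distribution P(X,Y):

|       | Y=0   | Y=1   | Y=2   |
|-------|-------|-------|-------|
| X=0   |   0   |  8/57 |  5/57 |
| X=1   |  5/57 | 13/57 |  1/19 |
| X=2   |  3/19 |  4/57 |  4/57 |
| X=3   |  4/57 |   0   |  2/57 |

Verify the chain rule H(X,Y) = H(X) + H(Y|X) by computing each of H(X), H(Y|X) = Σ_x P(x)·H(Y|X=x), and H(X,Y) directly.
H(X) = 1.8795 bits, H(Y|X) = 1.2409 bits, H(X,Y) = 3.1204 bits

Marginal of X (row sums):
  P(X=0) = 0 + 8/57 + 5/57 = 13/57
  P(X=1) = 5/57 + 13/57 + 1/19 = 7/19
  P(X=2) = 3/19 + 4/57 + 4/57 = 17/57
  P(X=3) = 4/57 + 0 + 2/57 = 2/19
H(X) = -[(13/57)·log₂(13/57) + (7/19)·log₂(7/19) + (17/57)·log₂(17/57) + (2/19)·log₂(2/19)]
  = 0.486348 + 0.530737 + 0.520566 + 0.341887 = 1.8795 bits

H(Y|X) = Σ_x P(x)·H(Y|X=x):
  X=0: P(X=0) = 13/57, P(Y|X=0) = (0, 8/13, 5/13) → H(Y|X=0) = 0.961237
  X=1: P(X=1) = 7/19, P(Y|X=1) = (5/21, 13/21, 1/7) → H(Y|X=1) = 1.322306
  X=2: P(X=2) = 17/57, P(Y|X=2) = (9/17, 4/17, 4/17) → H(Y|X=2) = 1.468091
  X=3: P(X=3) = 2/19, P(Y|X=3) = (2/3, 0, 1/3) → H(Y|X=3) = 0.918296
H(Y|X) = (13/57)·0.961237 + (7/19)·1.322306 + (17/57)·1.468091 + (2/19)·0.918296 = 1.2409 bits

H(X,Y) = -Σ_{x,y} P(x,y) log₂ P(x,y). Per-cell terms -P(x,y)·log₂P(x,y):
  X=0: 0.000000, 0.397599, 0.307979
  X=1: 0.307979, 0.486348, 0.223575
  X=2: 0.420468, 0.268975, 0.268975
  X=3: 0.268975, 0.000000, 0.169575
  (cells with P = 0 contribute 0)
Sum of the 12 terms: H(X,Y) = 3.1204 bits

Chain rule check:
  H(X) + H(Y|X) = 1.8795 + 1.2409 = 3.1204 bits
  H(X,Y) = 3.1204 bits
✓ Chain rule verified.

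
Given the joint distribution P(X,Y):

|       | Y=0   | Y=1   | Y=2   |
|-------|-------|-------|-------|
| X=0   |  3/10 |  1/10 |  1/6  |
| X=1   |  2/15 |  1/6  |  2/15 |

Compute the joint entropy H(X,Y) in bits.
2.4901 bits

H(X,Y) = -Σ_{x,y} P(x,y) log₂ P(x,y). Per-cell terms -P(x,y)·log₂P(x,y):
  X=0: 0.5211, 0.3322, 0.4308
  X=1: 0.3876, 0.4308, 0.3876
Sum of the 6 terms: H(X,Y) = 2.4901 bits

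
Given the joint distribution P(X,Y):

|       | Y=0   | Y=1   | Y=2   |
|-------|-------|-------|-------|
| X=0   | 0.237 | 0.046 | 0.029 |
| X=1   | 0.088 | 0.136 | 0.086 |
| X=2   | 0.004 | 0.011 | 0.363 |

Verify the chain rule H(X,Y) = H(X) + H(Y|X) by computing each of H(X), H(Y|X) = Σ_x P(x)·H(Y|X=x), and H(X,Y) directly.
H(X) = 1.5786 bits, H(Y|X) = 0.9046 bits, H(X,Y) = 2.4833 bits

Marginal of X (row sums):
  P(X=0) = 0.237 + 0.046 + 0.029 = 0.312
  P(X=1) = 0.088 + 0.136 + 0.086 = 0.310
  P(X=2) = 0.004 + 0.011 + 0.363 = 0.378
H(X) = -[0.312·log₂(0.312) + 0.310·log₂(0.310) + 0.378·log₂(0.378)]
  = 0.52428 + 0.52379 + 0.53054 = 1.5786 bits

H(Y|X) = Σ_x P(x)·H(Y|X=x):
  X=0: P(X=0) = 0.312, P(Y|X=0) = (79/104, 23/156, 29/312) → H(Y|X=0) = 1.02708
  X=1: P(X=1) = 0.310, P(Y|X=1) = (44/155, 68/155, 43/155) → H(Y|X=1) = 1.55037
  X=2: P(X=2) = 0.378, P(Y|X=2) = (2/189, 11/378, 121/126) → H(Y|X=2) = 0.27403
H(Y|X) = 0.312·1.02708 + 0.310·1.55037 + 0.378·0.27403 = 0.9046 bits

H(X,Y) = -Σ_{x,y} P(x,y) log₂ P(x,y). Per-cell terms -P(x,y)·log₂P(x,y):
  X=0: 0.49226, 0.20434, 0.14813
  X=1: 0.30856, 0.39145, 0.30440
  X=2: 0.03186, 0.07157, 0.53069
Sum of the 9 terms: H(X,Y) = 2.4833 bits

Chain rule check:
  H(X) + H(Y|X) = 1.5786 + 0.9046 = 2.4832 bits
  H(X,Y) = 2.4833 bits
✓ Chain rule verified (Δ = 0.0001 is 4-dp rounding noise: each of the three values was rounded independently).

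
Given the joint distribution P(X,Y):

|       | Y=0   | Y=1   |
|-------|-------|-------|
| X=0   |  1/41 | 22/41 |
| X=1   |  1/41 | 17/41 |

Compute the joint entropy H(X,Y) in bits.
1.2699 bits

H(X,Y) = -Σ_{x,y} P(x,y) log₂ P(x,y). Per-cell terms -P(x,y)·log₂P(x,y):
  X=0: 0.1307, 0.4819
  X=1: 0.1307, 0.5266
Sum of the 4 terms: H(X,Y) = 1.2699 bits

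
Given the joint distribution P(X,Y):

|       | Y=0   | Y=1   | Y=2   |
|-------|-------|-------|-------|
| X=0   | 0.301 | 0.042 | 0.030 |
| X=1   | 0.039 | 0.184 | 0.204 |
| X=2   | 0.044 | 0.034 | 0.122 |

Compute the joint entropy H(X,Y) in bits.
2.6994 bits

H(X,Y) = -Σ_{x,y} P(x,y) log₂ P(x,y). Per-cell terms -P(x,y)·log₂P(x,y):
  X=0: 0.52138, 0.19209, 0.15177
  X=1: 0.18253, 0.44937, 0.46785
  X=2: 0.19828, 0.16586, 0.37028
Sum of the 9 terms: H(X,Y) = 2.6994 bits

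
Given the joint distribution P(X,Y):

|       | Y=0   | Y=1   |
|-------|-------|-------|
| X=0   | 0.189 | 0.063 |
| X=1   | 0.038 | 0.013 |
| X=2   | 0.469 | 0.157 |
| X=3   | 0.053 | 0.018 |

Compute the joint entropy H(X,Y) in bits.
2.2269 bits

H(X,Y) = -Σ_{x,y} P(x,y) log₂ P(x,y). Per-cell terms -P(x,y)·log₂P(x,y):
  X=0: 0.4543, 0.2513
  X=1: 0.1793, 0.0814
  X=2: 0.5123, 0.4194
  X=3: 0.2246, 0.1043
Sum of the 8 terms: H(X,Y) = 2.2269 bits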